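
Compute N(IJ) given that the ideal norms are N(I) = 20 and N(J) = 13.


N(IJ) = N(I) * N(J)
= 20 * 13
= 260

260


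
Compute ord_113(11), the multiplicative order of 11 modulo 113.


We want ord_113(11), the smallest k >= 1 with 11^k = 1 mod 113.
n = 113 = 113, phi(113) = 112; the order divides phi(n).
Divisors of 112: 1, 2, 4, 7, 8, 14, 16, 28, 56, 112
Repeated squaring mod 113: 11^1 = 11, 11^2 = 8, 11^4 = 64, 11^8 = 28, 11^16 = 106, 11^32 = 49, 11^64 = 28
Test divisors in increasing order:
  k=1: 11^1 = 11 mod 113
  k=2: 11^2 = 8 mod 113
  k=4: 11^4 = 64 mod 113
  k=7: 11^7 = 64 * 8 * 11 = 95 mod 113
  k=8: 11^8 = 28 mod 113
  k=14: 11^14 = 28 * 64 * 8 = 98 mod 113
  k=16: 11^16 = 106 mod 113
  k=28: 11^28 = 106 * 28 * 64 = 112 mod 113
  k=56: 11^56 = 49 * 106 * 28 = 1 mod 113  <- first divisor giving 1
Order = 56

56


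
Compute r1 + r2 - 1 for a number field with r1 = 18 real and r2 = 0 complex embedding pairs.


By Dirichlet's unit theorem:
rank = r1 + r2 - 1
= 18 + 0 - 1
= 17

17


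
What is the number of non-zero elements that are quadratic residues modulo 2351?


For prime p, the number of non-zero quadratic residues is (p-1)/2.
= (2351-1)/2
= 1175

1175


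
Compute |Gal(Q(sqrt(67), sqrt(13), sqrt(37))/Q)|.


The 3 square roots of distinct primes are multiplicatively independent over Q,
so [K:Q] = 2^3 and Gal(K/Q) is isomorphic to (Z/2Z)^3.
|Gal| = 2^3 = 8

8


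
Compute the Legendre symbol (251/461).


p = 461 is prime, so compute (251/461) with the reciprocity algorithm (Jacobi-symbol steps: pull out 2s via (2/n), flip via reciprocity, reduce):
  reciprocity: (251/461) -> +(461/251)
  reduce: (210/251)
  pull out 2: (2/251) = -1  (since 251 mod 8 = 3)
  reciprocity: (105/251) -> +(251/105)
  reduce: (41/105)
  reciprocity: (41/105) -> +(105/41)
  reduce: (23/41)
  reciprocity: (23/41) -> +(41/23)
  reduce: (18/23)
  pull out 2: (2/23) = +1  (since 23 mod 8 = 7)
  reciprocity: (9/23) -> +(23/9)
  reduce: (5/9)
  reciprocity: (5/9) -> +(9/5)
  reduce: (4/5)
  pull out 2: (2/5) = -1  (since 5 mod 8 = 5)
  pull out 2: (2/5) = -1  (since 5 mod 8 = 5)
  (1/5) = 1
Product of signs = -1
(251/461) = -1

-1


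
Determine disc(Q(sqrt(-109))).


For K = Q(sqrt(d)) with d squarefree: disc(K) = d if d = 1 mod 4, and disc(K) = 4d if d = 2 or 3 mod 4.
Here d = -109, and d mod 4 = 3.
d = 3 mod 4, not 1 (O_K = Z[sqrt(d)]), so disc(K) = 4d = 4 * (-109) = -436

-436


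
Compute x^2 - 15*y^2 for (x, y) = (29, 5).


x^2 - d*y^2
= 29^2 - 15*5^2
= 841 - 375
= 466

466


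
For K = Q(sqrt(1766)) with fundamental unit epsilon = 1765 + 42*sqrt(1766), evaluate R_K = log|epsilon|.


epsilon = 1765 + 42*sqrt(1766)
= 3529.9997
R = ln(3529.9997)
= 8.1691

8.1691


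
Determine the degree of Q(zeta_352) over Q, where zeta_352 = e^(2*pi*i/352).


The degree equals Euler's totient phi(352).
352 = 2^5 * 11
phi(352) = 160

160


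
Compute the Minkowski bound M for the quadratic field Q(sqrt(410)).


d = 410, d mod 4 = 2, so disc(K) = 4d = 1640; |disc(K)| = 1640
Real quadratic field, so n = 2, s = r2 = 0, r1 = 2
M = (n!/n^n) * (4/pi)^s * sqrt(|disc(K)|) = (2!/2^2) * (4/pi)^0 * sqrt(1640)
= 0.5 * 1.000000 * 40.496913
= 20.2485

20.2485


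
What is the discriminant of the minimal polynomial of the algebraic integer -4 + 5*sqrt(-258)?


The element -4 + 5*sqrt(-258) has minimal polynomial:
x^2 + 8*x + 6466
Discriminant = (8)^2 - 4*(6466)
= 64 - 25864
= -25800

-25800


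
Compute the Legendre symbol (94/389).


p = 389 is prime, so compute (94/389) with the reciprocity algorithm (Jacobi-symbol steps: pull out 2s via (2/n), flip via reciprocity, reduce):
  pull out 2: (2/389) = -1  (since 389 mod 8 = 5)
  reciprocity: (47/389) -> +(389/47)
  reduce: (13/47)
  reciprocity: (13/47) -> +(47/13)
  reduce: (8/13)
  pull out 2: (2/13) = -1  (since 13 mod 8 = 5)
  pull out 2: (2/13) = -1  (since 13 mod 8 = 5)
  pull out 2: (2/13) = -1  (since 13 mod 8 = 5)
  (1/13) = 1
Product of signs = 1
(94/389) = 1

1


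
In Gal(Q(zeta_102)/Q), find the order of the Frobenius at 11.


The Frobenius at p in Gal(Q(zeta_n)/Q) = (Z/nZ)* is the class of p, so its order is ord_102(11), the smallest k >= 1 with 11^k = 1 mod 102.
n = 102 = 2 * 3 * 17, phi(102) = 32; the order divides phi(n).
Divisors of 32: 1, 2, 4, 8, 16, 32
Repeated squaring mod 102: 11^1 = 11, 11^2 = 19, 11^4 = 55, 11^8 = 67, 11^16 = 1, 11^32 = 1
Test divisors in increasing order:
  k=1: 11^1 = 11 mod 102
  k=2: 11^2 = 19 mod 102
  k=4: 11^4 = 55 mod 102
  k=8: 11^8 = 67 mod 102
  k=16: 11^16 = 1 mod 102  <- first divisor giving 1
Order = 16

16


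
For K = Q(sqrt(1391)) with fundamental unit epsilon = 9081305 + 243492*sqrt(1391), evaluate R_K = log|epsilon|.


epsilon = 9081305 + 243492*sqrt(1391)
= 1.8163e+07
R = ln(1.8163e+07)
= 16.7149

16.7149


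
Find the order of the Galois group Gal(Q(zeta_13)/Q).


|Gal(Q(zeta_13)/Q)| = phi(13)
= 12

12


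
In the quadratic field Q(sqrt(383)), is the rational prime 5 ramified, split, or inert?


K = Q(sqrt(383)). Since d mod 4 = 3, disc(K) = 1532.
Check p | disc: 1532 mod 5 = 2.
p does not divide disc. Compute Legendre symbol (d/p):
3^((5-1)/2) mod 5 = -1
(d/p) = -1, so p is inert: (p) stays prime with e=1, f=2, g=1.
Therefore p is inert.

inert


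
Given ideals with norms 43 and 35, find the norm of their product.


N(IJ) = N(I) * N(J)
= 43 * 35
= 1505

1505


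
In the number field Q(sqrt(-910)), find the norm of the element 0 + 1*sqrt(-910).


N(a + b*sqrt(d)) = a^2 - d*b^2
= (0)^2 - (-910)*(1)^2
= 0 + 910
= 910

910


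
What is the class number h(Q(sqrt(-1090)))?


K = Q(sqrt(-1090)). d mod 4 = 2, so D = disc(K) = 4d = -4360
h(K) equals the number of primitive reduced positive-definite forms (a, b, c) = a*x^2 + b*x*y + c*y^2 with b^2 - 4ac = D,
where reduced means |b| <= a <= c, with b >= 0 whenever |b| = a or a = c, and primitive means gcd(a, b, c) = 1.
Reduced forces 3a^2 <= |D| = 4360, so 1 <= a <= 38; b must have the parity of D, and c = (b^2 - D)/(4a) must be an integer >= a.
Enumerate a = 1..38, b in [-a, a]:
  a=1: (1, 0, 1090)  [1]
  a=2: (2, 0, 545)  [1]
  a=3..4: none
  a=5: (5, 0, 218)  [1]
  a=6: none
  a=7: (7, -6, 157), (7, 6, 157)  [2]
  a=8..9: none
  a=10: (10, 0, 109)  [1]
  a=11..13: none
  a=14: (14, -8, 79), (14, 8, 79)  [2]
  a=15..16: none
  a=17: (17, -14, 67), (17, 14, 67)  [2]
  a=18..33: none
  a=34: (34, -20, 35), (34, 20, 35)  [2]
  a=35..38: none
Total reduced forms: 1 + 1 + 1 + 2 + 1 + 2 + 2 + 2 = 12
h = 12

12


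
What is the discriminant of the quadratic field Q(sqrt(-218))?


For K = Q(sqrt(d)) with d squarefree: disc(K) = d if d = 1 mod 4, and disc(K) = 4d if d = 2 or 3 mod 4.
Here d = -218, and d mod 4 = 2.
d = 2 mod 4, not 1 (O_K = Z[sqrt(d)]), so disc(K) = 4d = 4 * (-218) = -872

-872


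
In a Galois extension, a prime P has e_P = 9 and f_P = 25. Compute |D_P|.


|D_P| = e * f
= 9 * 25
= 225

225


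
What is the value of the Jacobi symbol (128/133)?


Compute (128/133) via quadratic reciprocity:
  pull out 2: (2/133) = -1  (since 133 mod 8 = 5)
  pull out 2: (2/133) = -1  (since 133 mod 8 = 5)
  pull out 2: (2/133) = -1  (since 133 mod 8 = 5)
  pull out 2: (2/133) = -1  (since 133 mod 8 = 5)
  pull out 2: (2/133) = -1  (since 133 mod 8 = 5)
  pull out 2: (2/133) = -1  (since 133 mod 8 = 5)
  pull out 2: (2/133) = -1  (since 133 mod 8 = 5)
  (1/133) = 1
Product of signs = -1

-1


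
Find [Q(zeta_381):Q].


The degree equals Euler's totient phi(381).
381 = 3 * 127
phi(381) = 252

252


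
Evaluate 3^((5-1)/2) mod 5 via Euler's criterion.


p = 5 is prime and the exponent is (p-1)/2 = 2, so by Euler's criterion 3^2 = (3/5) = +1 or -1 mod 5.
Compute by square-and-multiply:
  2 = 2 (binary 10)
  Repeated squaring mod 5: 3^1 = 3, 3^2 = 4
  3^2 = 4 mod 5
Result 4 = p - 1 = -1 mod 5: 3 is a quadratic non-residue mod 5. As a residue in [0, p-1] the value is 4.
3^2 mod 5 = 4

4


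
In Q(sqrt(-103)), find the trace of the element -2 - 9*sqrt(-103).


Tr(a + b*sqrt(d)) = (a + b*sqrt(d)) + (a - b*sqrt(d)) = 2a
= 2 * (-2)
= -4

-4


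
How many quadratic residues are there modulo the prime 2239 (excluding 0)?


For prime p, the number of non-zero quadratic residues is (p-1)/2.
= (2239-1)/2
= 1119

1119


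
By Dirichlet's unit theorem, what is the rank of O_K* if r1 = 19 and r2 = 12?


By Dirichlet's unit theorem:
rank = r1 + r2 - 1
= 19 + 12 - 1
= 30

30


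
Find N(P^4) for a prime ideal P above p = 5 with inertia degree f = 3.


N(P^a) = p^(a*f)
= 5^(4*3)
= 5^12
= 244140625

244140625


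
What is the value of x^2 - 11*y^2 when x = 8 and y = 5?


x^2 - d*y^2
= 8^2 - 11*5^2
= 64 - 275
= -211

-211


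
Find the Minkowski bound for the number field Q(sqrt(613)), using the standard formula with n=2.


d = 613, d mod 4 = 1, so disc(K) = d = 613; |disc(K)| = 613
Real quadratic field, so n = 2, s = r2 = 0, r1 = 2
M = (n!/n^n) * (4/pi)^s * sqrt(|disc(K)|) = (2!/2^2) * (4/pi)^0 * sqrt(613)
= 0.5 * 1.000000 * 24.758837
= 12.3794

12.3794


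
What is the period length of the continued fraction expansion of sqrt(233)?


Run the CF algorithm for sqrt(233).
a_0 = floor(sqrt(233)) = 15; set m_0=0, q_0=1.
Recurrence: m' = q*a - m,  q' = (d - m'^2)/q,  a' = floor((a_0 + m')/q').
  step 1: m=15, q=8, a=3
  step 2: m=9, q=19, a=1
  step 3: m=10, q=7, a=3
  step 4: m=11, q=16, a=1
  step 5: m=5, q=13, a=1
  step 6: m=8, q=13, a=1
  step 7: m=5, q=16, a=1
  step 8: m=11, q=7, a=3
  step 9: m=10, q=19, a=1
  step 10: m=9, q=8, a=3
  step 11: m=15, q=1, a=30
a_11 = 2*a_0 = 30, so the period closes here.
sqrt(233) = [15; 3, 1, 3, 1, 1, 1, 1, 3, 1, 3, 30]
Period length = 11

11


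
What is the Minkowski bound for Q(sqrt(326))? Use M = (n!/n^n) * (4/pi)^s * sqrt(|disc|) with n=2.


d = 326, d mod 4 = 2, so disc(K) = 4d = 1304; |disc(K)| = 1304
Real quadratic field, so n = 2, s = r2 = 0, r1 = 2
M = (n!/n^n) * (4/pi)^s * sqrt(|disc(K)|) = (2!/2^2) * (4/pi)^0 * sqrt(1304)
= 0.5 * 1.000000 * 36.110940
= 18.0555

18.0555


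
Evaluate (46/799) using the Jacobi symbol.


Compute (46/799) via quadratic reciprocity:
  pull out 2: (2/799) = +1  (since 799 mod 8 = 7)
  reciprocity: (23/799) -> -(799/23)
  reduce: (17/23)
  reciprocity: (17/23) -> +(23/17)
  reduce: (6/17)
  pull out 2: (2/17) = +1  (since 17 mod 8 = 1)
  reciprocity: (3/17) -> +(17/3)
  reduce: (2/3)
  pull out 2: (2/3) = -1  (since 3 mod 8 = 3)
  (1/3) = 1
Product of signs = 1

1


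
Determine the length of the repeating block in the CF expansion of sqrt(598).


Run the CF algorithm for sqrt(598).
a_0 = floor(sqrt(598)) = 24; set m_0=0, q_0=1.
Recurrence: m' = q*a - m,  q' = (d - m'^2)/q,  a' = floor((a_0 + m')/q').
  step 1: m=24, q=22, a=2
  step 2: m=20, q=9, a=4
  step 3: m=16, q=38, a=1
  step 4: m=22, q=3, a=15
  step 5: m=23, q=23, a=2
  step 6: m=23, q=3, a=15
  step 7: m=22, q=38, a=1
  step 8: m=16, q=9, a=4
  step 9: m=20, q=22, a=2
  step 10: m=24, q=1, a=48
a_10 = 2*a_0 = 48, so the period closes here.
sqrt(598) = [24; 2, 4, 1, 15, 2, 15, 1, 4, 2, 48]
Period length = 10

10


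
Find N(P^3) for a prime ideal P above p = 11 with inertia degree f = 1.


N(P^a) = p^(a*f)
= 11^(3*1)
= 11^3
= 1331

1331


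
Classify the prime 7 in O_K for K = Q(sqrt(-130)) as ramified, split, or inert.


K = Q(sqrt(-130)). Since d mod 4 = 2, disc(K) = -520.
Check p | disc: -520 mod 7 = 5.
p does not divide disc. Compute Legendre symbol (d/p):
3^((7-1)/2) mod 7 = -1
(d/p) = -1, so p is inert: (p) stays prime with e=1, f=2, g=1.
Therefore p is inert.

inert


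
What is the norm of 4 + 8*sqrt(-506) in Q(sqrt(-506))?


N(a + b*sqrt(d)) = a^2 - d*b^2
= (4)^2 - (-506)*(8)^2
= 16 + 32384
= 32400

32400


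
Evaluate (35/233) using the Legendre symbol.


p = 233 is prime, so compute (35/233) with the reciprocity algorithm (Jacobi-symbol steps: pull out 2s via (2/n), flip via reciprocity, reduce):
  reciprocity: (35/233) -> +(233/35)
  reduce: (23/35)
  reciprocity: (23/35) -> -(35/23)
  reduce: (12/23)
  pull out 2: (2/23) = +1  (since 23 mod 8 = 7)
  pull out 2: (2/23) = +1  (since 23 mod 8 = 7)
  reciprocity: (3/23) -> -(23/3)
  reduce: (2/3)
  pull out 2: (2/3) = -1  (since 3 mod 8 = 3)
  (1/3) = 1
Product of signs = -1
(35/233) = -1

-1


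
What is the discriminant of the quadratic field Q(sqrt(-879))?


For K = Q(sqrt(d)) with d squarefree: disc(K) = d if d = 1 mod 4, and disc(K) = 4d if d = 2 or 3 mod 4.
Here d = -879, and d mod 4 = 1.
d = 1 mod 4 (O_K = Z[(1+sqrt(d))/2]), so disc(K) = d = -879

-879


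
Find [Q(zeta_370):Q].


The degree equals Euler's totient phi(370).
370 = 2 * 5 * 37
phi(370) = 144

144


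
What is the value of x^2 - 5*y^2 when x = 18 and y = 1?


x^2 - d*y^2
= 18^2 - 5*1^2
= 324 - 5
= 319

319


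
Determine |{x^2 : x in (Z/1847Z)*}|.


For prime p, the number of non-zero quadratic residues is (p-1)/2.
= (1847-1)/2
= 923

923


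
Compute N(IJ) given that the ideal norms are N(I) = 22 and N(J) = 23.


N(IJ) = N(I) * N(J)
= 22 * 23
= 506

506


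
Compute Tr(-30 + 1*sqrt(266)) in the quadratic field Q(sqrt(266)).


Tr(a + b*sqrt(d)) = (a + b*sqrt(d)) + (a - b*sqrt(d)) = 2a
= 2 * (-30)
= -60

-60


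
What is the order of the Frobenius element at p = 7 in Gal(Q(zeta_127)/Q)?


The Frobenius at p in Gal(Q(zeta_n)/Q) = (Z/nZ)* is the class of p, so its order is ord_127(7), the smallest k >= 1 with 7^k = 1 mod 127.
n = 127 = 127, phi(127) = 126; the order divides phi(n).
Divisors of 126: 1, 2, 3, 6, 7, 9, 14, 18, 21, 42, 63, 126
Repeated squaring mod 127: 7^1 = 7, 7^2 = 49, 7^4 = 115, 7^8 = 17, 7^16 = 35, 7^32 = 82, 7^64 = 120
Test divisors in increasing order:
  k=1: 7^1 = 7 mod 127
  k=2: 7^2 = 49 mod 127
  k=3: 7^3 = 49 * 7 = 89 mod 127
  k=6: 7^6 = 115 * 49 = 47 mod 127
  k=7: 7^7 = 115 * 49 * 7 = 75 mod 127
  k=9: 7^9 = 17 * 7 = 119 mod 127
  k=14: 7^14 = 17 * 115 * 49 = 37 mod 127
  k=18: 7^18 = 35 * 49 = 64 mod 127
  k=21: 7^21 = 35 * 115 * 7 = 108 mod 127
  k=42: 7^42 = 82 * 17 * 49 = 107 mod 127
  k=63: 7^63 = 82 * 35 * 17 * 115 * 49 * 7 = 126 mod 127
  k=126: 7^126 = 120 * 82 * 35 * 17 * 115 * 49 = 1 mod 127  <- first divisor giving 1
Order = 126

126


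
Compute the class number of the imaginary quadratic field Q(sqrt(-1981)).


K = Q(sqrt(-1981)). d mod 4 = 3, so D = disc(K) = 4d = -7924
h(K) equals the number of primitive reduced positive-definite forms (a, b, c) = a*x^2 + b*x*y + c*y^2 with b^2 - 4ac = D,
where reduced means |b| <= a <= c, with b >= 0 whenever |b| = a or a = c, and primitive means gcd(a, b, c) = 1.
Reduced forces 3a^2 <= |D| = 7924, so 1 <= a <= 51; b must have the parity of D, and c = (b^2 - D)/(4a) must be an integer >= a.
Enumerate a = 1..51, b in [-a, a]:
  a=1: (1, 0, 1981)  [1]
  a=2: (2, 2, 991)  [1]
  a=3..4: none
  a=5: (5, -4, 397), (5, 4, 397)  [2]
  a=6: none
  a=7: (7, 0, 283)  [1]
  a=8..9: none
  a=10: (10, -6, 199), (10, 6, 199)  [2]
  a=11..13: none
  a=14: (14, 14, 145)  [1]
  a=15..16: none
  a=17: (17, -10, 118), (17, 10, 118)  [2]
  a=18..24: none
  a=25: (25, -24, 85), (25, 24, 85)  [2]
  a=26..28: none
  a=29: (29, -14, 70), (29, 14, 70)  [2]
  a=30..33: none
  a=34: (34, -10, 59), (34, 10, 59)  [2]
  a=35: (35, -14, 58), (35, 14, 58)  [2]
  a=36..42: none
  a=43: (43, -26, 50), (43, 26, 50)  [2]
  a=44..51: none
Total reduced forms: 1 + 1 + 2 + 1 + 2 + 1 + 2 + 2 + 2 + 2 + 2 + 2 = 20
h = 20

20


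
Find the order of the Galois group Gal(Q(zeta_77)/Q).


|Gal(Q(zeta_77)/Q)| = phi(77)
= 60

60


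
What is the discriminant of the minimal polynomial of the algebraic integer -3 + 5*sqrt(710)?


The element -3 + 5*sqrt(710) has minimal polynomial:
x^2 + 6*x - 17741
Discriminant = (6)^2 - 4*(-17741)
= 36 + 70964
= 71000

71000


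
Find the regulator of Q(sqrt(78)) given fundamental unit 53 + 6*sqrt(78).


epsilon = 53 + 6*sqrt(78)
= 105.9906
R = ln(105.9906)
= 4.6634

4.6634


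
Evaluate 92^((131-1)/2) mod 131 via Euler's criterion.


p = 131 is prime and the exponent is (p-1)/2 = 65, so by Euler's criterion 92^65 = (92/131) = +1 or -1 mod 131.
Compute by square-and-multiply:
  65 = 64 + 1 (binary 1000001)
  Repeated squaring mod 131: 92^1 = 92, 92^2 = 80, 92^4 = 112, 92^8 = 99, 92^16 = 107, 92^32 = 52, 92^64 = 84
  92^65 = 92^64 * 92^1 = 84 * 92 mod 131
    84 * 92 = 7728 = 130 mod 131
  92^65 = 130 mod 131
Result 130 = p - 1 = -1 mod 131: 92 is a quadratic non-residue mod 131. As a residue in [0, p-1] the value is 130.
92^65 mod 131 = 130

130


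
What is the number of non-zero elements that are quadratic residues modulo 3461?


For prime p, the number of non-zero quadratic residues is (p-1)/2.
= (3461-1)/2
= 1730

1730


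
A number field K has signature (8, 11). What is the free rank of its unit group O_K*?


By Dirichlet's unit theorem:
rank = r1 + r2 - 1
= 8 + 11 - 1
= 18

18


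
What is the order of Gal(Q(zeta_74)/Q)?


|Gal(Q(zeta_74)/Q)| = phi(74)
= 36

36


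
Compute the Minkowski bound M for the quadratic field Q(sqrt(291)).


d = 291, d mod 4 = 3, so disc(K) = 4d = 1164; |disc(K)| = 1164
Real quadratic field, so n = 2, s = r2 = 0, r1 = 2
M = (n!/n^n) * (4/pi)^s * sqrt(|disc(K)|) = (2!/2^2) * (4/pi)^0 * sqrt(1164)
= 0.5 * 1.000000 * 34.117444
= 17.0587

17.0587


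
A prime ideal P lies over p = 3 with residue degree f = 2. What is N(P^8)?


N(P^a) = p^(a*f)
= 3^(8*2)
= 3^16
= 43046721

43046721


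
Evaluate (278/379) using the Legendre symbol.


p = 379 is prime, so compute (278/379) with the reciprocity algorithm (Jacobi-symbol steps: pull out 2s via (2/n), flip via reciprocity, reduce):
  pull out 2: (2/379) = -1  (since 379 mod 8 = 3)
  reciprocity: (139/379) -> -(379/139)
  reduce: (101/139)
  reciprocity: (101/139) -> +(139/101)
  reduce: (38/101)
  pull out 2: (2/101) = -1  (since 101 mod 8 = 5)
  reciprocity: (19/101) -> +(101/19)
  reduce: (6/19)
  pull out 2: (2/19) = -1  (since 19 mod 8 = 3)
  reciprocity: (3/19) -> -(19/3)
  reduce: (1/3)
  (1/3) = 1
Product of signs = -1
(278/379) = -1

-1


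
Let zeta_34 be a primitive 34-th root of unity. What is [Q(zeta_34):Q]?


The degree equals Euler's totient phi(34).
34 = 2 * 17
phi(34) = 16

16


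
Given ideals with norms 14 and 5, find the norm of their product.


N(IJ) = N(I) * N(J)
= 14 * 5
= 70

70


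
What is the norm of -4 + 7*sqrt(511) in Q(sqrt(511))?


N(a + b*sqrt(d)) = a^2 - d*b^2
= (-4)^2 - (511)*(7)^2
= 16 - 25039
= -25023

-25023


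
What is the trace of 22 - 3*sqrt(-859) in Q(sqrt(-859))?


Tr(a + b*sqrt(d)) = (a + b*sqrt(d)) + (a - b*sqrt(d)) = 2a
= 2 * (22)
= 44

44


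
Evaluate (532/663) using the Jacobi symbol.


Compute (532/663) via quadratic reciprocity:
  pull out 2: (2/663) = +1  (since 663 mod 8 = 7)
  pull out 2: (2/663) = +1  (since 663 mod 8 = 7)
  reciprocity: (133/663) -> +(663/133)
  reduce: (131/133)
  reciprocity: (131/133) -> +(133/131)
  reduce: (2/131)
  pull out 2: (2/131) = -1  (since 131 mod 8 = 3)
  (1/131) = 1
Product of signs = -1

-1


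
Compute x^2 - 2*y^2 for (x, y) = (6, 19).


x^2 - d*y^2
= 6^2 - 2*19^2
= 36 - 722
= -686

-686


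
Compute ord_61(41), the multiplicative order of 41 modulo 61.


We want ord_61(41), the smallest k >= 1 with 41^k = 1 mod 61.
n = 61 = 61, phi(61) = 60; the order divides phi(n).
Divisors of 60: 1, 2, 3, 4, 5, 6, 10, 12, 15, 20, 30, 60
Repeated squaring mod 61: 41^1 = 41, 41^2 = 34, 41^4 = 58, 41^8 = 9, 41^16 = 20, 41^32 = 34
Test divisors in increasing order:
  k=1: 41^1 = 41 mod 61
  k=2: 41^2 = 34 mod 61
  k=3: 41^3 = 34 * 41 = 52 mod 61
  k=4: 41^4 = 58 mod 61
  k=5: 41^5 = 58 * 41 = 60 mod 61
  k=6: 41^6 = 58 * 34 = 20 mod 61
  k=10: 41^10 = 9 * 34 = 1 mod 61  <- first divisor giving 1
Order = 10

10


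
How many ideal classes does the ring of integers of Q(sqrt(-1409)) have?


K = Q(sqrt(-1409)). d mod 4 = 3, so D = disc(K) = 4d = -5636
h(K) equals the number of primitive reduced positive-definite forms (a, b, c) = a*x^2 + b*x*y + c*y^2 with b^2 - 4ac = D,
where reduced means |b| <= a <= c, with b >= 0 whenever |b| = a or a = c, and primitive means gcd(a, b, c) = 1.
Reduced forces 3a^2 <= |D| = 5636, so 1 <= a <= 43; b must have the parity of D, and c = (b^2 - D)/(4a) must be an integer >= a.
Enumerate a = 1..43, b in [-a, a]:
  a=1: (1, 0, 1409)  [1]
  a=2: (2, 2, 705)  [1]
  a=3: (3, -2, 470), (3, 2, 470)  [2]
  a=4: none
  a=5: (5, -2, 282), (5, 2, 282)  [2]
  a=6: (6, -2, 235), (6, 2, 235)  [2]
  a=7..8: none
  a=9: (9, -4, 157), (9, 4, 157)  [2]
  a=10: (10, -2, 141), (10, 2, 141)  [2]
  a=11..14: none
  a=15: (15, -8, 95), (15, -2, 94), (15, 2, 94), (15, 8, 95)  [4]
  a=16: none
  a=17: (17, -12, 85), (17, 12, 85)  [2]
  a=18: (18, -14, 81), (18, 14, 81)  [2]
  a=19: (19, -8, 75), (19, 8, 75)  [2]
  a=20..24: none
  a=25: (25, -8, 57), (25, 8, 57)  [2]
  a=26: none
  a=27: (27, -14, 54), (27, 14, 54)  [2]
  a=28..29: none
  a=30: (30, -22, 51), (30, -2, 47), (30, 2, 47), (30, 22, 51)  [4]
  a=31..33: none
  a=34: (34, -22, 45), (34, 22, 45)  [2]
  a=35..36: none
  a=37: (37, -32, 45), (37, 32, 45)  [2]
  a=38: (38, -30, 43), (38, 30, 43)  [2]
  a=39..43: none
Total reduced forms: 1 + 1 + 2 + 2 + 2 + 2 + 2 + 4 + 2 + 2 + 2 + 2 + 2 + 4 + 2 + 2 + 2 = 36
h = 36

36


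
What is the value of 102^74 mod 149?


p = 149 is prime and the exponent is (p-1)/2 = 74, so by Euler's criterion 102^74 = (102/149) = +1 or -1 mod 149.
Compute by square-and-multiply:
  74 = 64 + 8 + 2 (binary 1001010)
  Repeated squaring mod 149: 102^1 = 102, 102^2 = 123, 102^4 = 80, 102^8 = 142, 102^16 = 49, 102^32 = 17, 102^64 = 140
  102^74 = 102^64 * 102^8 * 102^2 = 140 * 142 * 123 mod 149
    140 * 142 = 19880 = 63 mod 149
    63 * 123 = 7749 = 1 mod 149
  102^74 = 1 mod 149
Result 1: 102 is a quadratic residue mod 149.
102^74 mod 149 = 1

1


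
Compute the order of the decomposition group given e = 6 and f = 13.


|D_P| = e * f
= 6 * 13
= 78

78


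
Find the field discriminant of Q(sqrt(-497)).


For K = Q(sqrt(d)) with d squarefree: disc(K) = d if d = 1 mod 4, and disc(K) = 4d if d = 2 or 3 mod 4.
Here d = -497, and d mod 4 = 3.
d = 3 mod 4, not 1 (O_K = Z[sqrt(d)]), so disc(K) = 4d = 4 * (-497) = -1988

-1988


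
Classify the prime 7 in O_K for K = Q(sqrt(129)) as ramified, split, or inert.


K = Q(sqrt(129)). Since d mod 4 = 1, disc(K) = 129.
Check p | disc: 129 mod 7 = 3.
p does not divide disc. Compute Legendre symbol (d/p):
3^((7-1)/2) mod 7 = -1
(d/p) = -1, so p is inert: (p) stays prime with e=1, f=2, g=1.
Therefore p is inert.

inert


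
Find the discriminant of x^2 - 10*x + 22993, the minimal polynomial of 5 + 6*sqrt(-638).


The element 5 + 6*sqrt(-638) has minimal polynomial:
x^2 - 10*x + 22993
Discriminant = (-10)^2 - 4*(22993)
= 100 - 91972
= -91872

-91872


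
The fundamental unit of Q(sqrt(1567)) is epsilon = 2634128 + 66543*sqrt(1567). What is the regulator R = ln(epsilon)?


epsilon = 2634128 + 66543*sqrt(1567)
= 5.2683e+06
R = ln(5.2683e+06)
= 15.4772

15.4772


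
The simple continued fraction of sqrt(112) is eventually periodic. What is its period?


Run the CF algorithm for sqrt(112).
a_0 = floor(sqrt(112)) = 10; set m_0=0, q_0=1.
Recurrence: m' = q*a - m,  q' = (d - m'^2)/q,  a' = floor((a_0 + m')/q').
  step 1: m=10, q=12, a=1
  step 2: m=2, q=9, a=1
  step 3: m=7, q=7, a=2
  step 4: m=7, q=9, a=1
  step 5: m=2, q=12, a=1
  step 6: m=10, q=1, a=20
a_6 = 2*a_0 = 20, so the period closes here.
sqrt(112) = [10; 1, 1, 2, 1, 1, 20]
Period length = 6

6


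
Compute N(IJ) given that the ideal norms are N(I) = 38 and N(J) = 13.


N(IJ) = N(I) * N(J)
= 38 * 13
= 494

494


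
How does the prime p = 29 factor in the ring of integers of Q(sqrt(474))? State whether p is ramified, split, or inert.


K = Q(sqrt(474)). Since d mod 4 = 2, disc(K) = 1896.
Check p | disc: 1896 mod 29 = 11.
p does not divide disc. Compute Legendre symbol (d/p):
10^((29-1)/2) mod 29 = -1
(d/p) = -1, so p is inert: (p) stays prime with e=1, f=2, g=1.
Therefore p is inert.

inert


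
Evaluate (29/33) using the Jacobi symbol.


Compute (29/33) via quadratic reciprocity:
  reciprocity: (29/33) -> +(33/29)
  reduce: (4/29)
  pull out 2: (2/29) = -1  (since 29 mod 8 = 5)
  pull out 2: (2/29) = -1  (since 29 mod 8 = 5)
  (1/29) = 1
Product of signs = 1

1


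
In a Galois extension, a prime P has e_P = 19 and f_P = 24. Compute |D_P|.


|D_P| = e * f
= 19 * 24
= 456

456


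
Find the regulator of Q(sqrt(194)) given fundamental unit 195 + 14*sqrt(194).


epsilon = 195 + 14*sqrt(194)
= 389.9974
R = ln(389.9974)
= 5.9661

5.9661


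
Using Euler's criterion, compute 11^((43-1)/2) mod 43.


p = 43 is prime and the exponent is (p-1)/2 = 21, so by Euler's criterion 11^21 = (11/43) = +1 or -1 mod 43.
Compute by square-and-multiply:
  21 = 16 + 4 + 1 (binary 10101)
  Repeated squaring mod 43: 11^1 = 11, 11^2 = 35, 11^4 = 21, 11^8 = 11, 11^16 = 35
  11^21 = 11^16 * 11^4 * 11^1 = 35 * 21 * 11 mod 43
    35 * 21 = 735 = 4 mod 43
    4 * 11 = 44 = 1 mod 43
  11^21 = 1 mod 43
Result 1: 11 is a quadratic residue mod 43.
11^21 mod 43 = 1

1


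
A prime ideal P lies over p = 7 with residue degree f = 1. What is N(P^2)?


N(P^a) = p^(a*f)
= 7^(2*1)
= 7^2
= 49

49


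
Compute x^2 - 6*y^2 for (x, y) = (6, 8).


x^2 - d*y^2
= 6^2 - 6*8^2
= 36 - 384
= -348

-348


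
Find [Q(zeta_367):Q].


The degree equals Euler's totient phi(367).
367 = 367
phi(367) = 366

366


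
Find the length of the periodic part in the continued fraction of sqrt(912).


Run the CF algorithm for sqrt(912).
a_0 = floor(sqrt(912)) = 30; set m_0=0, q_0=1.
Recurrence: m' = q*a - m,  q' = (d - m'^2)/q,  a' = floor((a_0 + m')/q').
  step 1: m=30, q=12, a=5
  step 2: m=30, q=1, a=60
a_2 = 2*a_0 = 60, so the period closes here.
sqrt(912) = [30; 5, 60]
Period length = 2

2


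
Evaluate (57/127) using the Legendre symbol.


p = 127 is prime, so compute (57/127) with the reciprocity algorithm (Jacobi-symbol steps: pull out 2s via (2/n), flip via reciprocity, reduce):
  reciprocity: (57/127) -> +(127/57)
  reduce: (13/57)
  reciprocity: (13/57) -> +(57/13)
  reduce: (5/13)
  reciprocity: (5/13) -> +(13/5)
  reduce: (3/5)
  reciprocity: (3/5) -> +(5/3)
  reduce: (2/3)
  pull out 2: (2/3) = -1  (since 3 mod 8 = 3)
  (1/3) = 1
Product of signs = -1
(57/127) = -1

-1


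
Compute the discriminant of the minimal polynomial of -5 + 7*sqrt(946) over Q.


The element -5 + 7*sqrt(946) has minimal polynomial:
x^2 + 10*x - 46329
Discriminant = (10)^2 - 4*(-46329)
= 100 + 185316
= 185416

185416


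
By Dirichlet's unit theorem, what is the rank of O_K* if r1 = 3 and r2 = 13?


By Dirichlet's unit theorem:
rank = r1 + r2 - 1
= 3 + 13 - 1
= 15

15


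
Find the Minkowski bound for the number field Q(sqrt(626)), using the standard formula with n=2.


d = 626, d mod 4 = 2, so disc(K) = 4d = 2504; |disc(K)| = 2504
Real quadratic field, so n = 2, s = r2 = 0, r1 = 2
M = (n!/n^n) * (4/pi)^s * sqrt(|disc(K)|) = (2!/2^2) * (4/pi)^0 * sqrt(2504)
= 0.5 * 1.000000 * 50.039984
= 25.0200

25.0200


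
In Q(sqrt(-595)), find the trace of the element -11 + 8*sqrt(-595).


Tr(a + b*sqrt(d)) = (a + b*sqrt(d)) + (a - b*sqrt(d)) = 2a
= 2 * (-11)
= -22

-22


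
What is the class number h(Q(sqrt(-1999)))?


K = Q(sqrt(-1999)). d mod 4 = 1, so D = disc(K) = d = -1999
h(K) equals the number of primitive reduced positive-definite forms (a, b, c) = a*x^2 + b*x*y + c*y^2 with b^2 - 4ac = D,
where reduced means |b| <= a <= c, with b >= 0 whenever |b| = a or a = c, and primitive means gcd(a, b, c) = 1.
Reduced forces 3a^2 <= |D| = 1999, so 1 <= a <= 25; b must have the parity of D, and c = (b^2 - D)/(4a) must be an integer >= a.
Enumerate a = 1..25, b in [-a, a]:
  a=1: (1, 1, 500)  [1]
  a=2: (2, -1, 250), (2, 1, 250)  [2]
  a=3: none
  a=4: (4, -1, 125), (4, 1, 125)  [2]
  a=5: (5, -1, 100), (5, 1, 100)  [2]
  a=6..7: none
  a=8: (8, -7, 64), (8, 7, 64)  [2]
  a=9: none
  a=10: (10, -9, 52), (10, -1, 50), (10, 1, 50), (10, 9, 52)  [4]
  a=11: (11, -5, 46), (11, 5, 46)  [2]
  a=12: none
  a=13: (13, -9, 40), (13, 9, 40)  [2]
  a=14..15: none
  a=16: (16, -7, 32), (16, 7, 32)  [2]
  a=17..19: none
  a=20: (20, -9, 26), (20, -1, 25), (20, 1, 25), (20, 9, 26)  [4]
  a=21: none
  a=22: (22, -17, 26), (22, -5, 23), (22, 5, 23), (22, 17, 26)  [4]
  a=23..25: none
Total reduced forms: 1 + 2 + 2 + 2 + 2 + 4 + 2 + 2 + 2 + 4 + 4 = 27
h = 27

27


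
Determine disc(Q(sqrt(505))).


For K = Q(sqrt(d)) with d squarefree: disc(K) = d if d = 1 mod 4, and disc(K) = 4d if d = 2 or 3 mod 4.
Here d = 505, and d mod 4 = 1.
d = 1 mod 4 (O_K = Z[(1+sqrt(d))/2]), so disc(K) = d = 505

505


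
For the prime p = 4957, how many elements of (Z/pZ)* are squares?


For prime p, the number of non-zero quadratic residues is (p-1)/2.
= (4957-1)/2
= 2478

2478


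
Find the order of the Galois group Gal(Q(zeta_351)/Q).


|Gal(Q(zeta_351)/Q)| = phi(351)
= 216

216


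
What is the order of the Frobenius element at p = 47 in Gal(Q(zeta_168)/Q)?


The Frobenius at p in Gal(Q(zeta_n)/Q) = (Z/nZ)* is the class of p, so its order is ord_168(47), the smallest k >= 1 with 47^k = 1 mod 168.
n = 168 = 2^3 * 3 * 7, phi(168) = 48; the order divides phi(n).
Divisors of 48: 1, 2, 3, 4, 6, 8, 12, 16, 24, 48
Repeated squaring mod 168: 47^1 = 47, 47^2 = 25, 47^4 = 121, 47^8 = 25, 47^16 = 121, 47^32 = 25
Test divisors in increasing order:
  k=1: 47^1 = 47 mod 168
  k=2: 47^2 = 25 mod 168
  k=3: 47^3 = 25 * 47 = 167 mod 168
  k=4: 47^4 = 121 mod 168
  k=6: 47^6 = 121 * 25 = 1 mod 168  <- first divisor giving 1
Order = 6

6


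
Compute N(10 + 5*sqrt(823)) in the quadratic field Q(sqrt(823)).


N(a + b*sqrt(d)) = a^2 - d*b^2
= (10)^2 - (823)*(5)^2
= 100 - 20575
= -20475

-20475


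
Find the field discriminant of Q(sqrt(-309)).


For K = Q(sqrt(d)) with d squarefree: disc(K) = d if d = 1 mod 4, and disc(K) = 4d if d = 2 or 3 mod 4.
Here d = -309, and d mod 4 = 3.
d = 3 mod 4, not 1 (O_K = Z[sqrt(d)]), so disc(K) = 4d = 4 * (-309) = -1236

-1236


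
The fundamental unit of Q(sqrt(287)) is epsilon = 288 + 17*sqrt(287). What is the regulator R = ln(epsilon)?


epsilon = 288 + 17*sqrt(287)
= 575.9983
R = ln(575.9983)
= 6.3561

6.3561


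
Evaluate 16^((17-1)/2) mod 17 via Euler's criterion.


p = 17 is prime and the exponent is (p-1)/2 = 8, so by Euler's criterion 16^8 = (16/17) = +1 or -1 mod 17.
Compute by square-and-multiply:
  8 = 8 (binary 1000)
  Repeated squaring mod 17: 16^1 = 16, 16^2 = 1, 16^4 = 1, 16^8 = 1
  16^8 = 1 mod 17
Result 1: 16 is a quadratic residue mod 17.
16^8 mod 17 = 1

1


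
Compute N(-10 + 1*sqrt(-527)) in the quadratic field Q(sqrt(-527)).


N(a + b*sqrt(d)) = a^2 - d*b^2
= (-10)^2 - (-527)*(1)^2
= 100 + 527
= 627

627


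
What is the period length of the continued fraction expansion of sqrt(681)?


Run the CF algorithm for sqrt(681).
a_0 = floor(sqrt(681)) = 26; set m_0=0, q_0=1.
Recurrence: m' = q*a - m,  q' = (d - m'^2)/q,  a' = floor((a_0 + m')/q').
  step 1: m=26, q=5, a=10
  step 2: m=24, q=21, a=2
  step 3: m=18, q=17, a=2
  step 4: m=16, q=25, a=1
  step 5: m=9, q=24, a=1
  step 6: m=15, q=19, a=2
  step 7: m=23, q=8, a=6
  step 8: m=25, q=7, a=7
  step 9: m=24, q=15, a=3
  step 10: m=21, q=16, a=2
  step 11: m=11, q=35, a=1
  step 12: m=24, q=3, a=16
  step 13: m=24, q=35, a=1
  step 14: m=11, q=16, a=2
  step 15: m=21, q=15, a=3
  step 16: m=24, q=7, a=7
  step 17: m=25, q=8, a=6
  step 18: m=23, q=19, a=2
  step 19: m=15, q=24, a=1
  step 20: m=9, q=25, a=1
  step 21: m=16, q=17, a=2
  step 22: m=18, q=21, a=2
  step 23: m=24, q=5, a=10
  step 24: m=26, q=1, a=52
a_24 = 2*a_0 = 52, so the period closes here.
sqrt(681) = [26; 10, 2, 2, 1, 1, 2, 6, 7, 3, 2, 1, 16, 1, 2, 3, 7, 6, 2, 1, 1, 2, 2, 10, 52]
Period length = 24

24


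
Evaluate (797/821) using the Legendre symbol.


p = 821 is prime, so compute (797/821) with the reciprocity algorithm (Jacobi-symbol steps: pull out 2s via (2/n), flip via reciprocity, reduce):
  reciprocity: (797/821) -> +(821/797)
  reduce: (24/797)
  pull out 2: (2/797) = -1  (since 797 mod 8 = 5)
  pull out 2: (2/797) = -1  (since 797 mod 8 = 5)
  pull out 2: (2/797) = -1  (since 797 mod 8 = 5)
  reciprocity: (3/797) -> +(797/3)
  reduce: (2/3)
  pull out 2: (2/3) = -1  (since 3 mod 8 = 3)
  (1/3) = 1
Product of signs = 1
(797/821) = 1

1


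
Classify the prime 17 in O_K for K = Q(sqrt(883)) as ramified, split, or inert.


K = Q(sqrt(883)). Since d mod 4 = 3, disc(K) = 3532.
Check p | disc: 3532 mod 17 = 13.
p does not divide disc. Compute Legendre symbol (d/p):
16^((17-1)/2) mod 17 = 1
(d/p) = 1, so p splits: (p) = P*P' with e=1, f=1, g=2.
Therefore p is split.

split


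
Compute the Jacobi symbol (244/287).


Compute (244/287) via quadratic reciprocity:
  pull out 2: (2/287) = +1  (since 287 mod 8 = 7)
  pull out 2: (2/287) = +1  (since 287 mod 8 = 7)
  reciprocity: (61/287) -> +(287/61)
  reduce: (43/61)
  reciprocity: (43/61) -> +(61/43)
  reduce: (18/43)
  pull out 2: (2/43) = -1  (since 43 mod 8 = 3)
  reciprocity: (9/43) -> +(43/9)
  reduce: (7/9)
  reciprocity: (7/9) -> +(9/7)
  reduce: (2/7)
  pull out 2: (2/7) = +1  (since 7 mod 8 = 7)
  (1/7) = 1
Product of signs = -1

-1


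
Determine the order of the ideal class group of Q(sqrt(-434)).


K = Q(sqrt(-434)). d mod 4 = 2, so D = disc(K) = 4d = -1736
h(K) equals the number of primitive reduced positive-definite forms (a, b, c) = a*x^2 + b*x*y + c*y^2 with b^2 - 4ac = D,
where reduced means |b| <= a <= c, with b >= 0 whenever |b| = a or a = c, and primitive means gcd(a, b, c) = 1.
Reduced forces 3a^2 <= |D| = 1736, so 1 <= a <= 24; b must have the parity of D, and c = (b^2 - D)/(4a) must be an integer >= a.
Enumerate a = 1..24, b in [-a, a]:
  a=1: (1, 0, 434)  [1]
  a=2: (2, 0, 217)  [1]
  a=3: (3, -2, 145), (3, 2, 145)  [2]
  a=4: none
  a=5: (5, -2, 87), (5, 2, 87)  [2]
  a=6: (6, -4, 73), (6, 4, 73)  [2]
  a=7: (7, 0, 62)  [1]
  a=8: none
  a=9: (9, -8, 50), (9, 8, 50)  [2]
  a=10: (10, -8, 45), (10, 8, 45)  [2]
  a=11..13: none
  a=14: (14, 0, 31)  [1]
  a=15: (15, -8, 30), (15, -2, 29), (15, 2, 29), (15, 8, 30)  [4]
  a=16: none
  a=17: (17, -10, 27), (17, 10, 27)  [2]
  a=18: (18, -8, 25), (18, 8, 25)  [2]
  a=19..20: none
  a=21: (21, -14, 23), (21, 14, 23)  [2]
  a=22..24: none
Total reduced forms: 1 + 1 + 2 + 2 + 2 + 1 + 2 + 2 + 1 + 4 + 2 + 2 + 2 = 24
h = 24

24


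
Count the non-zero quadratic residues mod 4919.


For prime p, the number of non-zero quadratic residues is (p-1)/2.
= (4919-1)/2
= 2459

2459


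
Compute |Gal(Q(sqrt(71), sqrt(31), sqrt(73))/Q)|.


The 3 square roots of distinct primes are multiplicatively independent over Q,
so [K:Q] = 2^3 and Gal(K/Q) is isomorphic to (Z/2Z)^3.
|Gal| = 2^3 = 8

8


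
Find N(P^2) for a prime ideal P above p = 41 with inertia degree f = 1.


N(P^a) = p^(a*f)
= 41^(2*1)
= 41^2
= 1681

1681


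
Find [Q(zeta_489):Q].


The degree equals Euler's totient phi(489).
489 = 3 * 163
phi(489) = 324

324


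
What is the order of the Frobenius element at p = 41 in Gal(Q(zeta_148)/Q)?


The Frobenius at p in Gal(Q(zeta_n)/Q) = (Z/nZ)* is the class of p, so its order is ord_148(41), the smallest k >= 1 with 41^k = 1 mod 148.
n = 148 = 2^2 * 37, phi(148) = 72; the order divides phi(n).
Divisors of 72: 1, 2, 3, 4, 6, 8, 9, 12, 18, 24, 36, 72
Repeated squaring mod 148: 41^1 = 41, 41^2 = 53, 41^4 = 145, 41^8 = 9, 41^16 = 81, 41^32 = 49, 41^64 = 33
Test divisors in increasing order:
  k=1: 41^1 = 41 mod 148
  k=2: 41^2 = 53 mod 148
  k=3: 41^3 = 53 * 41 = 101 mod 148
  k=4: 41^4 = 145 mod 148
  k=6: 41^6 = 145 * 53 = 137 mod 148
  k=8: 41^8 = 9 mod 148
  k=9: 41^9 = 9 * 41 = 73 mod 148
  k=12: 41^12 = 9 * 145 = 121 mod 148
  k=18: 41^18 = 81 * 53 = 1 mod 148  <- first divisor giving 1
Order = 18

18


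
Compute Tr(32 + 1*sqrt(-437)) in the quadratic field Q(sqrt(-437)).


Tr(a + b*sqrt(d)) = (a + b*sqrt(d)) + (a - b*sqrt(d)) = 2a
= 2 * (32)
= 64

64


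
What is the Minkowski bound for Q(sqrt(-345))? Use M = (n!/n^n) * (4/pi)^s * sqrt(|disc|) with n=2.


d = -345, d mod 4 = 3, so disc(K) = 4d = -1380; |disc(K)| = 1380
Imaginary quadratic field, so n = 2, s = r2 = 1, r1 = 0
M = (n!/n^n) * (4/pi)^s * sqrt(|disc(K)|) = (2!/2^2) * (4/pi)^1 * sqrt(1380)
= 0.5 * 1.273240 * 37.148351
= 23.6494

23.6494


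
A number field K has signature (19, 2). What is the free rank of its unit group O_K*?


By Dirichlet's unit theorem:
rank = r1 + r2 - 1
= 19 + 2 - 1
= 20

20


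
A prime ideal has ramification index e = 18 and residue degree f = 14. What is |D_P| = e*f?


|D_P| = e * f
= 18 * 14
= 252

252


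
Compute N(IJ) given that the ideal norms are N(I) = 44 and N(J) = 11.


N(IJ) = N(I) * N(J)
= 44 * 11
= 484

484


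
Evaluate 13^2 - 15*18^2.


x^2 - d*y^2
= 13^2 - 15*18^2
= 169 - 4860
= -4691

-4691


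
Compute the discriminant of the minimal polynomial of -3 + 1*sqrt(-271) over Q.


The element -3 + 1*sqrt(-271) has minimal polynomial:
x^2 + 6*x + 280
Discriminant = (6)^2 - 4*(280)
= 36 - 1120
= -1084

-1084


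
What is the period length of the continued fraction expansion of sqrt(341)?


Run the CF algorithm for sqrt(341).
a_0 = floor(sqrt(341)) = 18; set m_0=0, q_0=1.
Recurrence: m' = q*a - m,  q' = (d - m'^2)/q,  a' = floor((a_0 + m')/q').
  step 1: m=18, q=17, a=2
  step 2: m=16, q=5, a=6
  step 3: m=14, q=29, a=1
  step 4: m=15, q=4, a=8
  step 5: m=17, q=13, a=2
  step 6: m=9, q=20, a=1
  step 7: m=11, q=11, a=2
  step 8: m=11, q=20, a=1
  step 9: m=9, q=13, a=2
  step 10: m=17, q=4, a=8
  step 11: m=15, q=29, a=1
  step 12: m=14, q=5, a=6
  step 13: m=16, q=17, a=2
  step 14: m=18, q=1, a=36
a_14 = 2*a_0 = 36, so the period closes here.
sqrt(341) = [18; 2, 6, 1, 8, 2, 1, 2, 1, 2, 8, 1, 6, 2, 36]
Period length = 14

14


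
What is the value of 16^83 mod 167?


p = 167 is prime and the exponent is (p-1)/2 = 83, so by Euler's criterion 16^83 = (16/167) = +1 or -1 mod 167.
Compute by square-and-multiply:
  83 = 64 + 16 + 2 + 1 (binary 1010011)
  Repeated squaring mod 167: 16^1 = 16, 16^2 = 89, 16^4 = 72, 16^8 = 7, 16^16 = 49, 16^32 = 63, 16^64 = 128
  16^83 = 16^64 * 16^16 * 16^2 * 16^1 = 128 * 49 * 89 * 16 mod 167
    128 * 49 = 6272 = 93 mod 167
    93 * 89 = 8277 = 94 mod 167
    94 * 16 = 1504 = 1 mod 167
  16^83 = 1 mod 167
Result 1: 16 is a quadratic residue mod 167.
16^83 mod 167 = 1

1


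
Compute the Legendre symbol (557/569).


p = 569 is prime, so compute (557/569) with the reciprocity algorithm (Jacobi-symbol steps: pull out 2s via (2/n), flip via reciprocity, reduce):
  reciprocity: (557/569) -> +(569/557)
  reduce: (12/557)
  pull out 2: (2/557) = -1  (since 557 mod 8 = 5)
  pull out 2: (2/557) = -1  (since 557 mod 8 = 5)
  reciprocity: (3/557) -> +(557/3)
  reduce: (2/3)
  pull out 2: (2/3) = -1  (since 3 mod 8 = 3)
  (1/3) = 1
Product of signs = -1
(557/569) = -1

-1


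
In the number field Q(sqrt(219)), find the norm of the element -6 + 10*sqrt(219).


N(a + b*sqrt(d)) = a^2 - d*b^2
= (-6)^2 - (219)*(10)^2
= 36 - 21900
= -21864

-21864


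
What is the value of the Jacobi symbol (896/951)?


Compute (896/951) via quadratic reciprocity:
  pull out 2: (2/951) = +1  (since 951 mod 8 = 7)
  pull out 2: (2/951) = +1  (since 951 mod 8 = 7)
  pull out 2: (2/951) = +1  (since 951 mod 8 = 7)
  pull out 2: (2/951) = +1  (since 951 mod 8 = 7)
  pull out 2: (2/951) = +1  (since 951 mod 8 = 7)
  pull out 2: (2/951) = +1  (since 951 mod 8 = 7)
  pull out 2: (2/951) = +1  (since 951 mod 8 = 7)
  reciprocity: (7/951) -> -(951/7)
  reduce: (6/7)
  pull out 2: (2/7) = +1  (since 7 mod 8 = 7)
  reciprocity: (3/7) -> -(7/3)
  reduce: (1/3)
  (1/3) = 1
Product of signs = 1

1


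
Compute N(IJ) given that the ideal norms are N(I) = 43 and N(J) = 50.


N(IJ) = N(I) * N(J)
= 43 * 50
= 2150

2150


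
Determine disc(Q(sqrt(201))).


For K = Q(sqrt(d)) with d squarefree: disc(K) = d if d = 1 mod 4, and disc(K) = 4d if d = 2 or 3 mod 4.
Here d = 201, and d mod 4 = 1.
d = 1 mod 4 (O_K = Z[(1+sqrt(d))/2]), so disc(K) = d = 201

201
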